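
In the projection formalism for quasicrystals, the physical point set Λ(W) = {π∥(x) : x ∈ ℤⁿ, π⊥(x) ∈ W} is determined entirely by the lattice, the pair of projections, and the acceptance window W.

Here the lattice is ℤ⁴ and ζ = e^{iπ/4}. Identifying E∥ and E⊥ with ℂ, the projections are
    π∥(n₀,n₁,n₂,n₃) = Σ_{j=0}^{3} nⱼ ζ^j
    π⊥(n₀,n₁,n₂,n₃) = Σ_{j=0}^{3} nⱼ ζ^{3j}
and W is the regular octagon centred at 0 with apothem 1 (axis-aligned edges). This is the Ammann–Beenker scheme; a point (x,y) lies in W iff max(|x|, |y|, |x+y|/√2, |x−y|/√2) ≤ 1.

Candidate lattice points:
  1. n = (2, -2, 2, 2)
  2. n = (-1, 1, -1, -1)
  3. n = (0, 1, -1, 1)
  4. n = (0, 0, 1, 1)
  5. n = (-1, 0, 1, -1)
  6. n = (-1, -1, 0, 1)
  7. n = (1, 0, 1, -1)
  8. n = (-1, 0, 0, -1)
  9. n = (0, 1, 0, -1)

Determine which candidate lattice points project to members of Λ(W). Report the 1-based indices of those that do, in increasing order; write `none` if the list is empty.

4, 6

π⊥(n) = n₀ + n₁ζ³ + n₂ζ⁶ + n₃ζ⁹ where ζ = e^{iπ/4}.
#1 (2, -2, 2, 2): internal (4.8284, -2.0000); octagon support 4.8284 vs apothem 1 → ∉ W
#2 (-1, 1, -1, -1): internal (-2.4142, 1.0000); octagon support 2.4142 vs apothem 1 → ∉ W
#3 (0, 1, -1, 1): internal (0.0000, 2.4142); octagon support 2.4142 vs apothem 1 → ∉ W
#4 (0, 0, 1, 1): internal (0.7071, -0.2929); octagon support 0.7071 vs apothem 1 → ∈ W
#5 (-1, 0, 1, -1): internal (-1.7071, -1.7071); octagon support 2.4142 vs apothem 1 → ∉ W
#6 (-1, -1, 0, 1): internal (0.4142, 0.0000); octagon support 0.4142 vs apothem 1 → ∈ W
#7 (1, 0, 1, -1): internal (0.2929, -1.7071); octagon support 1.7071 vs apothem 1 → ∉ W
#8 (-1, 0, 0, -1): internal (-1.7071, -0.7071); octagon support 1.7071 vs apothem 1 → ∉ W
#9 (0, 1, 0, -1): internal (-1.4142, 0.0000); octagon support 1.4142 vs apothem 1 → ∉ W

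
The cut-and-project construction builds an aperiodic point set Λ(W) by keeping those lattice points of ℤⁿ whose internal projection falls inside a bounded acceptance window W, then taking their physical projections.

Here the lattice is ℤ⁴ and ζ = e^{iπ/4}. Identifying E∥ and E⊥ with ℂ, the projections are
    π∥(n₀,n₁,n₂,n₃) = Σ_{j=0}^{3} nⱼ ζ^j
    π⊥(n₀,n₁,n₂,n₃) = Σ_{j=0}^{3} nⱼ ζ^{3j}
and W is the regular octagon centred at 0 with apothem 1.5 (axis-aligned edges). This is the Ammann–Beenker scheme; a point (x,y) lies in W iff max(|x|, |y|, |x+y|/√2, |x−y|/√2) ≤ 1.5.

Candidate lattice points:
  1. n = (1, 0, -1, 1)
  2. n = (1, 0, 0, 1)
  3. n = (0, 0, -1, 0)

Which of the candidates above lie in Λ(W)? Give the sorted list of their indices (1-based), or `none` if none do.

3

π⊥(n) = n₀ + n₁ζ³ + n₂ζ⁶ + n₃ζ⁹ where ζ = e^{iπ/4}.
candidate 1: n = (1, 0, -1, 1) → π⊥ ≈ (+1.70711, +1.70711); max(|x|,|y|,|x±y|/√2) = 2.41421 > 1.5 ⇒ ∉ W
candidate 2: n = (1, 0, 0, 1) → π⊥ ≈ (+1.70711, +0.70711); max(|x|,|y|,|x±y|/√2) = 1.70711 > 1.5 ⇒ ∉ W
candidate 3: n = (0, 0, -1, 0) → π⊥ ≈ (+0.00000, +1.00000); max(|x|,|y|,|x±y|/√2) = 1.00000 ≤ 1.5 ⇒ ∈ W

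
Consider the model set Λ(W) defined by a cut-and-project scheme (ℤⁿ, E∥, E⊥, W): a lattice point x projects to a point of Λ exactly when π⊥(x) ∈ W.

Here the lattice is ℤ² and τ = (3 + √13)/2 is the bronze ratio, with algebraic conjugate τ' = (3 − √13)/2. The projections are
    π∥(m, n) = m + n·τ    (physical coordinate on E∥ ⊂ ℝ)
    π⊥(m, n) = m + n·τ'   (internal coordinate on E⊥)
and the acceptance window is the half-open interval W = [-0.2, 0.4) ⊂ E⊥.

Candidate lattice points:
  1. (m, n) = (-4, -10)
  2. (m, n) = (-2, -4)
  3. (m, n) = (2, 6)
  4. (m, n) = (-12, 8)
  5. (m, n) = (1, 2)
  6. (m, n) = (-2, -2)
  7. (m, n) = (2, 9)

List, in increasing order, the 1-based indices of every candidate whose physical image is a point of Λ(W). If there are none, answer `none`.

3, 5

Numerically τ ≈ 3.302776 and τ' = −1/τ ≈ -0.302776.
[1] lift (-4,-10): star map gives -0.972244; window check -0.2 ≤ -0.972244 < 0.4 is false → out
[2] lift (-2,-4): star map gives -0.788897; window check -0.2 ≤ -0.788897 < 0.4 is false → out
[3] lift (2,6): star map gives 0.183346; window check -0.2 ≤ 0.183346 < 0.4 is true → IN Λ
[4] lift (-12,8): star map gives -14.422205; window check -0.2 ≤ -14.422205 < 0.4 is false → out
[5] lift (1,2): star map gives 0.394449; window check -0.2 ≤ 0.394449 < 0.4 is true → IN Λ
[6] lift (-2,-2): star map gives -1.394449; window check -0.2 ≤ -1.394449 < 0.4 is false → out
[7] lift (2,9): star map gives -0.724981; window check -0.2 ≤ -0.724981 < 0.4 is false → out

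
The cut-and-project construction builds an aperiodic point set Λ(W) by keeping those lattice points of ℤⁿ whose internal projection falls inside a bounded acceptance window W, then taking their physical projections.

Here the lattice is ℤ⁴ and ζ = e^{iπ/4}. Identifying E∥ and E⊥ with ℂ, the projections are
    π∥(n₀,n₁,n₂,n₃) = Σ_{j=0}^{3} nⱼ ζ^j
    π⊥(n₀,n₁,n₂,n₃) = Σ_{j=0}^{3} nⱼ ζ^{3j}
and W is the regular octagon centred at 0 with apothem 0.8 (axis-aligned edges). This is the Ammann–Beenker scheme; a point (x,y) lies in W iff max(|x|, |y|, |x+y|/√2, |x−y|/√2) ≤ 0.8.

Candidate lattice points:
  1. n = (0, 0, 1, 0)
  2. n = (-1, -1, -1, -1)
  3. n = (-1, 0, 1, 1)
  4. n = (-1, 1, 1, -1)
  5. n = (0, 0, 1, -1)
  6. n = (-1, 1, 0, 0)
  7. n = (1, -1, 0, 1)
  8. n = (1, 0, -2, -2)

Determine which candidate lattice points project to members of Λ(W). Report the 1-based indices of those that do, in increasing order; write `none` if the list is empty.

3, 8

Internal map: ζ^{3j} for j=0..3 gives (1,0), (−√2/2,√2/2), (0,−1), (√2/2,√2/2).
#1 (0, 0, 1, 0): internal (0.00000, -1.00000); octagon support 1.00000 vs apothem 0.8 → ∉ W
#2 (-1, -1, -1, -1): internal (-1.00000, -0.41421); octagon support 1.00000 vs apothem 0.8 → ∉ W
#3 (-1, 0, 1, 1): internal (-0.29289, -0.29289); octagon support 0.41421 vs apothem 0.8 → ∈ W
#4 (-1, 1, 1, -1): internal (-2.41421, -1.00000); octagon support 2.41421 vs apothem 0.8 → ∉ W
#5 (0, 0, 1, -1): internal (-0.70711, -1.70711); octagon support 1.70711 vs apothem 0.8 → ∉ W
#6 (-1, 1, 0, 0): internal (-1.70711, 0.70711); octagon support 1.70711 vs apothem 0.8 → ∉ W
#7 (1, -1, 0, 1): internal (2.41421, 0.00000); octagon support 2.41421 vs apothem 0.8 → ∉ W
#8 (1, 0, -2, -2): internal (-0.41421, 0.58579); octagon support 0.70711 vs apothem 0.8 → ∈ W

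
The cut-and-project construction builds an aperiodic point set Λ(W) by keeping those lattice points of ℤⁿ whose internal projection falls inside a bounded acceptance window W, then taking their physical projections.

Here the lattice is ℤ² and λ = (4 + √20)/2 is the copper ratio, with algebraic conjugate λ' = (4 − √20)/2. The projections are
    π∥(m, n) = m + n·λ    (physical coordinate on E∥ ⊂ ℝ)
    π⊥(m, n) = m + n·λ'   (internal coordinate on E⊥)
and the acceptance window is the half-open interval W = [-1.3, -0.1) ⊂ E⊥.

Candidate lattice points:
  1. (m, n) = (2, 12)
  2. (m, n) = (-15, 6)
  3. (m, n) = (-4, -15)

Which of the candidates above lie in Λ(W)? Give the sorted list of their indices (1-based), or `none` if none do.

Compute λ' = (4−√20)/2 = -0.23607, so π⊥(m,n) = m -0.23607·n.
candidate 1: (m,n)=(2,12) → π∥ = 2+12·λ ≈ 52.83282, π⊥ = 2+12·λ' ≈ -0.83282 ∈ [-1.3, -0.1) ⇒ IN Λ
candidate 2: (m,n)=(-15,6) → π∥ = -15+6·λ ≈ 10.41641, π⊥ = -15+6·λ' ≈ -16.41641 ∉ [-1.3, -0.1) ⇒ out
candidate 3: (m,n)=(-4,-15) → π∥ = -4-15·λ ≈ -67.54102, π⊥ = -4-15·λ' ≈ -0.45898 ∈ [-1.3, -0.1) ⇒ IN Λ

1, 3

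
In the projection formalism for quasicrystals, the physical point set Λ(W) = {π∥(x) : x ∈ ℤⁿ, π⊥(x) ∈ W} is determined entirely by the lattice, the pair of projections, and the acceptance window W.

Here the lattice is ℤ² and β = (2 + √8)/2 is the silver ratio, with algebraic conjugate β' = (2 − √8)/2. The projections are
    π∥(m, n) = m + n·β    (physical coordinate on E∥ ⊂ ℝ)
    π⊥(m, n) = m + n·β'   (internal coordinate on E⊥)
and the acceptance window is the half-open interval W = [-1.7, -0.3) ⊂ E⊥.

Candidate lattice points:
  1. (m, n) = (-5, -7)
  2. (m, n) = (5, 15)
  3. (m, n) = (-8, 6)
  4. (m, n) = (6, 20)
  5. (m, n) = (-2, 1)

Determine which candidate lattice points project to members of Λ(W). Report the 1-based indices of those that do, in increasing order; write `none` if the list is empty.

2

β' = (2−√8)/2 ≈ -0.4142.
candidate 1: (m,n)=(-5,-7) → π∥ = -5-7·β ≈ -21.8995, π⊥ = -5-7·β' ≈ -2.1005 ∉ [-1.7, -0.3) ⇒ out
candidate 2: (m,n)=(5,15) → π∥ = 5+15·β ≈ 41.2132, π⊥ = 5+15·β' ≈ -1.2132 ∈ [-1.7, -0.3) ⇒ IN Λ
candidate 3: (m,n)=(-8,6) → π∥ = -8+6·β ≈ 6.4853, π⊥ = -8+6·β' ≈ -10.4853 ∉ [-1.7, -0.3) ⇒ out
candidate 4: (m,n)=(6,20) → π∥ = 6+20·β ≈ 54.2843, π⊥ = 6+20·β' ≈ -2.2843 ∉ [-1.7, -0.3) ⇒ out
candidate 5: (m,n)=(-2,1) → π∥ = -2+1·β ≈ 0.4142, π⊥ = -2+1·β' ≈ -2.4142 ∉ [-1.7, -0.3) ⇒ out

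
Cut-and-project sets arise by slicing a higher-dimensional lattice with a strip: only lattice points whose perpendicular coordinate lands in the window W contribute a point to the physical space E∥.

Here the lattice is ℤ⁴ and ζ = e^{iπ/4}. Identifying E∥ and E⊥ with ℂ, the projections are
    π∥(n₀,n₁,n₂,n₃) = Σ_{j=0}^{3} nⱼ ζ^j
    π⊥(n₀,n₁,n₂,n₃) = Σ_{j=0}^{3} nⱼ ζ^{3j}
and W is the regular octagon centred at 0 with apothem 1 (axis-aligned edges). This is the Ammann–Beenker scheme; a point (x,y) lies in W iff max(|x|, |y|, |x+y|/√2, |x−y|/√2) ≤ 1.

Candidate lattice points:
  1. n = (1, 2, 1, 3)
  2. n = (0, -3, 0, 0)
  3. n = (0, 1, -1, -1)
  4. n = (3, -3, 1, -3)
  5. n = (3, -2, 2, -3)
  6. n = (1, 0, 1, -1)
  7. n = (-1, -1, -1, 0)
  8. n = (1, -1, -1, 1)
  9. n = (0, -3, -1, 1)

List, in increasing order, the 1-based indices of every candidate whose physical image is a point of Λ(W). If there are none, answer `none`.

π⊥(n) = n₀ + n₁ζ³ + n₂ζ⁶ + n₃ζ⁹ where ζ = e^{iπ/4}.
candidate 1: n = (1, 2, 1, 3) → π⊥ ≈ (+1.707107, +2.535534); max(|x|,|y|,|x±y|/√2) = 3.000000 > 1 ⇒ ∉ W
candidate 2: n = (0, -3, 0, 0) → π⊥ ≈ (+2.121320, -2.121320); max(|x|,|y|,|x±y|/√2) = 3.000000 > 1 ⇒ ∉ W
candidate 3: n = (0, 1, -1, -1) → π⊥ ≈ (-1.414214, +1.000000); max(|x|,|y|,|x±y|/√2) = 1.707107 > 1 ⇒ ∉ W
candidate 4: n = (3, -3, 1, -3) → π⊥ ≈ (+3.000000, -5.242641); max(|x|,|y|,|x±y|/√2) = 5.828427 > 1 ⇒ ∉ W
candidate 5: n = (3, -2, 2, -3) → π⊥ ≈ (+2.292893, -5.535534); max(|x|,|y|,|x±y|/√2) = 5.535534 > 1 ⇒ ∉ W
candidate 6: n = (1, 0, 1, -1) → π⊥ ≈ (+0.292893, -1.707107); max(|x|,|y|,|x±y|/√2) = 1.707107 > 1 ⇒ ∉ W
candidate 7: n = (-1, -1, -1, 0) → π⊥ ≈ (-0.292893, +0.292893); max(|x|,|y|,|x±y|/√2) = 0.414214 ≤ 1 ⇒ ∈ W
candidate 8: n = (1, -1, -1, 1) → π⊥ ≈ (+2.414214, +1.000000); max(|x|,|y|,|x±y|/√2) = 2.414214 > 1 ⇒ ∉ W
candidate 9: n = (0, -3, -1, 1) → π⊥ ≈ (+2.828427, -0.414214); max(|x|,|y|,|x±y|/√2) = 2.828427 > 1 ⇒ ∉ W

7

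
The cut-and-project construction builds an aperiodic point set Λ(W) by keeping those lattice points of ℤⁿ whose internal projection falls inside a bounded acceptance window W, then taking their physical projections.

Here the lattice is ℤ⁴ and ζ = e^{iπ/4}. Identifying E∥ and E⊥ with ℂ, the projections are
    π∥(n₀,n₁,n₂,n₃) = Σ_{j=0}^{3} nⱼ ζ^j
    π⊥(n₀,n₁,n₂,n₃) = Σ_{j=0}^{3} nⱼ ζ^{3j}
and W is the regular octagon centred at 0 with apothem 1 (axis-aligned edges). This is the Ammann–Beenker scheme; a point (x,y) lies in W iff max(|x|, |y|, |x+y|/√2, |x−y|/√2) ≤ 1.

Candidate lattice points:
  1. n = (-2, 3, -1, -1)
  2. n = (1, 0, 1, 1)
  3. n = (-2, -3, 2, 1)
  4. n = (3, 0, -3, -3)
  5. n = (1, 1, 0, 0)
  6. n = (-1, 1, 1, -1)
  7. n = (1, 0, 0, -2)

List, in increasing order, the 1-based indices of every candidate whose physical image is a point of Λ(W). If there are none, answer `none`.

With ζ = e^{iπ/4} the internal vectors are ζ^0,ζ^3,ζ^6,ζ^9.
#1 (-2, 3, -1, -1): internal (-4.82843, 2.41421); octagon support 5.12132 vs apothem 1 → ∉ W
#2 (1, 0, 1, 1): internal (1.70711, -0.29289); octagon support 1.70711 vs apothem 1 → ∉ W
#3 (-2, -3, 2, 1): internal (0.82843, -3.41421); octagon support 3.41421 vs apothem 1 → ∉ W
#4 (3, 0, -3, -3): internal (0.87868, 0.87868); octagon support 1.24264 vs apothem 1 → ∉ W
#5 (1, 1, 0, 0): internal (0.29289, 0.70711); octagon support 0.70711 vs apothem 1 → ∈ W
#6 (-1, 1, 1, -1): internal (-2.41421, -1.00000); octagon support 2.41421 vs apothem 1 → ∉ W
#7 (1, 0, 0, -2): internal (-0.41421, -1.41421); octagon support 1.41421 vs apothem 1 → ∉ W

5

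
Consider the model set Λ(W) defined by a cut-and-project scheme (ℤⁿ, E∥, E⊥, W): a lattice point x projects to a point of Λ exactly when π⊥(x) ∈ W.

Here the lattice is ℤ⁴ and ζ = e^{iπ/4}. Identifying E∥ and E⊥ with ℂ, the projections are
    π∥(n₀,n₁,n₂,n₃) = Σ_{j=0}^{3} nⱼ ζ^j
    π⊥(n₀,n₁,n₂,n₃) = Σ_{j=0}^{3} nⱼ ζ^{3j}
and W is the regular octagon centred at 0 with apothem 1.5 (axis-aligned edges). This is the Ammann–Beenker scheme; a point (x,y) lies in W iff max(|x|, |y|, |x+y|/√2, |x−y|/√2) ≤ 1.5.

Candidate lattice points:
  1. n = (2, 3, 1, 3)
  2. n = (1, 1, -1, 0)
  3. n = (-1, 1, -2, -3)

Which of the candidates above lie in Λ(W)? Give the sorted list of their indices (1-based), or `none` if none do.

With ζ = e^{iπ/4} the internal vectors are ζ^0,ζ^3,ζ^6,ζ^9.
candidate 1: n = (2, 3, 1, 3) → π⊥ ≈ (+2.000000, +3.242641); max(|x|,|y|,|x±y|/√2) = 3.707107 > 1.5 ⇒ ∉ W
candidate 2: n = (1, 1, -1, 0) → π⊥ ≈ (+0.292893, +1.707107); max(|x|,|y|,|x±y|/√2) = 1.707107 > 1.5 ⇒ ∉ W
candidate 3: n = (-1, 1, -2, -3) → π⊥ ≈ (-3.828427, +0.585786); max(|x|,|y|,|x±y|/√2) = 3.828427 > 1.5 ⇒ ∉ W

none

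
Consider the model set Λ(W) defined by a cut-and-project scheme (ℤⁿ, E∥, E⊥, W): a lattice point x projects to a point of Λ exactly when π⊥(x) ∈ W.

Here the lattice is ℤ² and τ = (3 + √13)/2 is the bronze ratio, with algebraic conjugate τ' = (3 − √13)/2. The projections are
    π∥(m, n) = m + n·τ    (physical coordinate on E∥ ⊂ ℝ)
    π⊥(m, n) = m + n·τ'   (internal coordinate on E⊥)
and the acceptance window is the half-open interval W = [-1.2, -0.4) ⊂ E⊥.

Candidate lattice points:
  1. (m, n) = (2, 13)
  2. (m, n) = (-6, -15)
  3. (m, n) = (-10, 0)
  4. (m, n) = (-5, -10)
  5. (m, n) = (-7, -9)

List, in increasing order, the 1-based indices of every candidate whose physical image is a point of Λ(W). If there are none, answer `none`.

Compute τ' = (3−√13)/2 = -0.3028, so π⊥(m,n) = m -0.3028·n.
[1] lift (2,13): star map gives -1.9361; window check -1.2 ≤ -1.9361 < -0.4 is false → out
[2] lift (-6,-15): star map gives -1.4584; window check -1.2 ≤ -1.4584 < -0.4 is false → out
[3] lift (-10,0): star map gives -10.0000; window check -1.2 ≤ -10.0000 < -0.4 is false → out
[4] lift (-5,-10): star map gives -1.9722; window check -1.2 ≤ -1.9722 < -0.4 is false → out
[5] lift (-7,-9): star map gives -4.2750; window check -1.2 ≤ -4.2750 < -0.4 is false → out

none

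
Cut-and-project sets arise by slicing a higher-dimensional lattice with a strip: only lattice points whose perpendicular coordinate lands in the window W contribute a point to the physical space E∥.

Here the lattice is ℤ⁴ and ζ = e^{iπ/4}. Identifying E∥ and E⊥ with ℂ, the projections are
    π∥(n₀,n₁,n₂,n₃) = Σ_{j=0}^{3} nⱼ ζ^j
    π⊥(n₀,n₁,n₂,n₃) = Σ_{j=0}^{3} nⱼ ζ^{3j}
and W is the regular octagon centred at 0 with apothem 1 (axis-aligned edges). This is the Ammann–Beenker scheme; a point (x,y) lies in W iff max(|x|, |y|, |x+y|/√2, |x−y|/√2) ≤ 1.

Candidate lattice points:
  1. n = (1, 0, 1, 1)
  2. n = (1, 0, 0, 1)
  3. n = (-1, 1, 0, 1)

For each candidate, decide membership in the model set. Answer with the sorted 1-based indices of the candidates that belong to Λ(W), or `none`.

π⊥(n) = n₀ + n₁ζ³ + n₂ζ⁶ + n₃ζ⁹ where ζ = e^{iπ/4}.
#1 (1, 0, 1, 1): internal (1.7071, -0.2929); octagon support 1.7071 vs apothem 1 → ∉ W
#2 (1, 0, 0, 1): internal (1.7071, 0.7071); octagon support 1.7071 vs apothem 1 → ∉ W
#3 (-1, 1, 0, 1): internal (-1.0000, 1.4142); octagon support 1.7071 vs apothem 1 → ∉ W

none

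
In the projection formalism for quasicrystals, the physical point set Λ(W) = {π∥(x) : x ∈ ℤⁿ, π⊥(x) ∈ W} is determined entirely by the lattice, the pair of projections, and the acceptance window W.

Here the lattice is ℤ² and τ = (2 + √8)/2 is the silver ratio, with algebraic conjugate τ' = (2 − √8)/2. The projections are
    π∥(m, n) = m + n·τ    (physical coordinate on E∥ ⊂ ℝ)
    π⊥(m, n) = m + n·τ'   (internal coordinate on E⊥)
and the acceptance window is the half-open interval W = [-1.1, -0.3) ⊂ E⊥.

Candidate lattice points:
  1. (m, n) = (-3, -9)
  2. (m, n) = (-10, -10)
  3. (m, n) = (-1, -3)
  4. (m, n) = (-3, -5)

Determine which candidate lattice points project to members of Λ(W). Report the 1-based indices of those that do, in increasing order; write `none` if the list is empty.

τ' = (2−√8)/2 ≈ -0.41421.
candidate 1: (m,n)=(-3,-9) → π∥ = -3-9·τ ≈ -24.72792, π⊥ = -3-9·τ' ≈ 0.72792 ∉ [-1.1, -0.3) ⇒ out
candidate 2: (m,n)=(-10,-10) → π∥ = -10-10·τ ≈ -34.14214, π⊥ = -10-10·τ' ≈ -5.85786 ∉ [-1.1, -0.3) ⇒ out
candidate 3: (m,n)=(-1,-3) → π∥ = -1-3·τ ≈ -8.24264, π⊥ = -1-3·τ' ≈ 0.24264 ∉ [-1.1, -0.3) ⇒ out
candidate 4: (m,n)=(-3,-5) → π∥ = -3-5·τ ≈ -15.07107, π⊥ = -3-5·τ' ≈ -0.92893 ∈ [-1.1, -0.3) ⇒ IN Λ

4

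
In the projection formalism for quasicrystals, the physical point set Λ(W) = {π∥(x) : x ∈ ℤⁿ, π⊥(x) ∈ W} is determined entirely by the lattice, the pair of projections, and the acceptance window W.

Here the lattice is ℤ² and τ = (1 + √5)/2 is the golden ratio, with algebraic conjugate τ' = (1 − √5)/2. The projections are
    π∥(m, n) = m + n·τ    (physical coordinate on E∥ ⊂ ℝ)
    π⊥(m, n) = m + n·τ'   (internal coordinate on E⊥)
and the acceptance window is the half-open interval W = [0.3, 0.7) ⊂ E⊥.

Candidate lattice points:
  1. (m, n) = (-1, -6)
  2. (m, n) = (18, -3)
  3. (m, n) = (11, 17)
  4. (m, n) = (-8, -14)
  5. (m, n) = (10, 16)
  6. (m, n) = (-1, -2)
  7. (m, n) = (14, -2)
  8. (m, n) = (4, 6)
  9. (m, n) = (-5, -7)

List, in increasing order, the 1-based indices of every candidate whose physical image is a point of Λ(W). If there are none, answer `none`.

Numerically τ ≈ 1.618034 and τ' = −1/τ ≈ -0.618034.
#1 (-1,-6): internal coord -1 + (-6)·τ' = +2.708204; +2.708204 ∉ [0.3, 0.7) → out
#2 (18,-3): internal coord 18 + (-3)·τ' = +19.854102; +19.854102 ∉ [0.3, 0.7) → out
#3 (11,17): internal coord 11 + (17)·τ' = +0.493422; +0.493422 ∈ [0.3, 0.7) → IN Λ
#4 (-8,-14): internal coord -8 + (-14)·τ' = +0.652476; +0.652476 ∈ [0.3, 0.7) → IN Λ
#5 (10,16): internal coord 10 + (16)·τ' = +0.111456; +0.111456 ∉ [0.3, 0.7) → out
#6 (-1,-2): internal coord -1 + (-2)·τ' = +0.236068; +0.236068 ∉ [0.3, 0.7) → out
#7 (14,-2): internal coord 14 + (-2)·τ' = +15.236068; +15.236068 ∉ [0.3, 0.7) → out
#8 (4,6): internal coord 4 + (6)·τ' = +0.291796; +0.291796 ∉ [0.3, 0.7) → out
#9 (-5,-7): internal coord -5 + (-7)·τ' = -0.673762; -0.673762 ∉ [0.3, 0.7) → out

3, 4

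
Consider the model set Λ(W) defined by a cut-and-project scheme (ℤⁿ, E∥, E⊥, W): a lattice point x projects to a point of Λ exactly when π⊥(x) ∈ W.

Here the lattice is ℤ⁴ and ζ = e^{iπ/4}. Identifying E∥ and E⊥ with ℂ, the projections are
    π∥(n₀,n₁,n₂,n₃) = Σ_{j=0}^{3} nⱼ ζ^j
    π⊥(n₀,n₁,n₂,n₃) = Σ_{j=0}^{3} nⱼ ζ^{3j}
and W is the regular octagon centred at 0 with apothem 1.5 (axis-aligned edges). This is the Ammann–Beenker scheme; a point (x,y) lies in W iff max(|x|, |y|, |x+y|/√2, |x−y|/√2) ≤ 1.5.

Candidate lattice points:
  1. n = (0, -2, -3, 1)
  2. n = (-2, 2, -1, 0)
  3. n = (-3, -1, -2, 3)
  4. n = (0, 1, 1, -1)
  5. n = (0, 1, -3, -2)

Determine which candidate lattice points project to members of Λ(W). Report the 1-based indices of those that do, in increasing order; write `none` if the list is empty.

Internal map: ζ^{3j} for j=0..3 gives (1,0), (−√2/2,√2/2), (0,−1), (√2/2,√2/2).
candidate 1: n = (0, -2, -3, 1) → π⊥ ≈ (+2.1213, +2.2929); max(|x|,|y|,|x±y|/√2) = 3.1213 > 1.5 ⇒ ∉ W
candidate 2: n = (-2, 2, -1, 0) → π⊥ ≈ (-3.4142, +2.4142); max(|x|,|y|,|x±y|/√2) = 4.1213 > 1.5 ⇒ ∉ W
candidate 3: n = (-3, -1, -2, 3) → π⊥ ≈ (-0.1716, +3.4142); max(|x|,|y|,|x±y|/√2) = 3.4142 > 1.5 ⇒ ∉ W
candidate 4: n = (0, 1, 1, -1) → π⊥ ≈ (-1.4142, -1.0000); max(|x|,|y|,|x±y|/√2) = 1.7071 > 1.5 ⇒ ∉ W
candidate 5: n = (0, 1, -3, -2) → π⊥ ≈ (-2.1213, +2.2929); max(|x|,|y|,|x±y|/√2) = 3.1213 > 1.5 ⇒ ∉ W

none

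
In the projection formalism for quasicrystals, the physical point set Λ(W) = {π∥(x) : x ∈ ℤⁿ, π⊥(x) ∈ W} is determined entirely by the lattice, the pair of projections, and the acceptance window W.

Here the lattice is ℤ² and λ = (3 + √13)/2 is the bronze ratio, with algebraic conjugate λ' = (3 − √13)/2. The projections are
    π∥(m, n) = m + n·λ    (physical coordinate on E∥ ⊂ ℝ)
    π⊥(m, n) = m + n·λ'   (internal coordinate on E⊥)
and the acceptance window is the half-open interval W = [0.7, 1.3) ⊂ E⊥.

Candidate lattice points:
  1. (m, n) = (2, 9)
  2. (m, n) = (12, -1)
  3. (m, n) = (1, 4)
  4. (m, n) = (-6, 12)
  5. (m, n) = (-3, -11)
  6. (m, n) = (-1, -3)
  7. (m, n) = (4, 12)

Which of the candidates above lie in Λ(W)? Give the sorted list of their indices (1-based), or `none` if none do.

none

Numerically λ ≈ 3.30278 and λ' = −1/λ ≈ -0.30278.
[1] lift (2,9): star map gives -0.72498; window check 0.7 ≤ -0.72498 < 1.3 is false → out
[2] lift (12,-1): star map gives 12.30278; window check 0.7 ≤ 12.30278 < 1.3 is false → out
[3] lift (1,4): star map gives -0.21110; window check 0.7 ≤ -0.21110 < 1.3 is false → out
[4] lift (-6,12): star map gives -9.63331; window check 0.7 ≤ -9.63331 < 1.3 is false → out
[5] lift (-3,-11): star map gives 0.33053; window check 0.7 ≤ 0.33053 < 1.3 is false → out
[6] lift (-1,-3): star map gives -0.09167; window check 0.7 ≤ -0.09167 < 1.3 is false → out
[7] lift (4,12): star map gives 0.36669; window check 0.7 ≤ 0.36669 < 1.3 is false → out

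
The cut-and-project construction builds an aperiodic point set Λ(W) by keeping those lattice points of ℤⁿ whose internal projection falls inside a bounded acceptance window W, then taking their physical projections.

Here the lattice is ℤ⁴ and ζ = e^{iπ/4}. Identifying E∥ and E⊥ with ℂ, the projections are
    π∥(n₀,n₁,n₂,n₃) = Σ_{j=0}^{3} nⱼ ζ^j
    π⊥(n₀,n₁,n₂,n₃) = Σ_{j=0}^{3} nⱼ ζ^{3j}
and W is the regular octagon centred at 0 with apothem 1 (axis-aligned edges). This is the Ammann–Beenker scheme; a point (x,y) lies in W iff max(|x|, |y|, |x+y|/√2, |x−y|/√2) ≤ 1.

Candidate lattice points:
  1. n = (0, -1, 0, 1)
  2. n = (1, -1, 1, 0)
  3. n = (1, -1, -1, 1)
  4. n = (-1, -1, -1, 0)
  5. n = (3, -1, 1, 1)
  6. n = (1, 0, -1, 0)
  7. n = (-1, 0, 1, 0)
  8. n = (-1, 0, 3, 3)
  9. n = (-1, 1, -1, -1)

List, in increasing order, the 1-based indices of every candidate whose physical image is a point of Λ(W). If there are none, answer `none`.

With ζ = e^{iπ/4} the internal vectors are ζ^0,ζ^3,ζ^6,ζ^9.
#1 (0, -1, 0, 1): internal (1.414214, 0.000000); octagon support 1.414214 vs apothem 1 → ∉ W
#2 (1, -1, 1, 0): internal (1.707107, -1.707107); octagon support 2.414214 vs apothem 1 → ∉ W
#3 (1, -1, -1, 1): internal (2.414214, 1.000000); octagon support 2.414214 vs apothem 1 → ∉ W
#4 (-1, -1, -1, 0): internal (-0.292893, 0.292893); octagon support 0.414214 vs apothem 1 → ∈ W
#5 (3, -1, 1, 1): internal (4.414214, -1.000000); octagon support 4.414214 vs apothem 1 → ∉ W
#6 (1, 0, -1, 0): internal (1.000000, 1.000000); octagon support 1.414214 vs apothem 1 → ∉ W
#7 (-1, 0, 1, 0): internal (-1.000000, -1.000000); octagon support 1.414214 vs apothem 1 → ∉ W
#8 (-1, 0, 3, 3): internal (1.121320, -0.878680); octagon support 1.414214 vs apothem 1 → ∉ W
#9 (-1, 1, -1, -1): internal (-2.414214, 1.000000); octagon support 2.414214 vs apothem 1 → ∉ W

4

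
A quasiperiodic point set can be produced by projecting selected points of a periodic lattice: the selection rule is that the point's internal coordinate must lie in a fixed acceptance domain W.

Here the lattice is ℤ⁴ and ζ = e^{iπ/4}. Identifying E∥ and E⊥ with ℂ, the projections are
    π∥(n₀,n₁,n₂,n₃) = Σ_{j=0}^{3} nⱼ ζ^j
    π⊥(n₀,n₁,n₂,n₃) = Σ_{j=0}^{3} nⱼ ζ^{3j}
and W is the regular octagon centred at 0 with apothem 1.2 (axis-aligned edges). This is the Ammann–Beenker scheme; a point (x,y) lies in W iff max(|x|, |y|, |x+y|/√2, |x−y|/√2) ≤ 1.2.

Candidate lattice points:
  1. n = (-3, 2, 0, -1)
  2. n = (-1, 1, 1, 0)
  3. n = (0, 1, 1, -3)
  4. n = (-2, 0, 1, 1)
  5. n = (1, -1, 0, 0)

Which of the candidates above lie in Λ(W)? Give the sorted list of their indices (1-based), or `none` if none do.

Internal map: ζ^{3j} for j=0..3 gives (1,0), (−√2/2,√2/2), (0,−1), (√2/2,√2/2).
#1 (-3, 2, 0, -1): internal (-5.1213, 0.7071); octagon support 5.1213 vs apothem 1.2 → ∉ W
#2 (-1, 1, 1, 0): internal (-1.7071, -0.2929); octagon support 1.7071 vs apothem 1.2 → ∉ W
#3 (0, 1, 1, -3): internal (-2.8284, -2.4142); octagon support 3.7071 vs apothem 1.2 → ∉ W
#4 (-2, 0, 1, 1): internal (-1.2929, -0.2929); octagon support 1.2929 vs apothem 1.2 → ∉ W
#5 (1, -1, 0, 0): internal (1.7071, -0.7071); octagon support 1.7071 vs apothem 1.2 → ∉ W

none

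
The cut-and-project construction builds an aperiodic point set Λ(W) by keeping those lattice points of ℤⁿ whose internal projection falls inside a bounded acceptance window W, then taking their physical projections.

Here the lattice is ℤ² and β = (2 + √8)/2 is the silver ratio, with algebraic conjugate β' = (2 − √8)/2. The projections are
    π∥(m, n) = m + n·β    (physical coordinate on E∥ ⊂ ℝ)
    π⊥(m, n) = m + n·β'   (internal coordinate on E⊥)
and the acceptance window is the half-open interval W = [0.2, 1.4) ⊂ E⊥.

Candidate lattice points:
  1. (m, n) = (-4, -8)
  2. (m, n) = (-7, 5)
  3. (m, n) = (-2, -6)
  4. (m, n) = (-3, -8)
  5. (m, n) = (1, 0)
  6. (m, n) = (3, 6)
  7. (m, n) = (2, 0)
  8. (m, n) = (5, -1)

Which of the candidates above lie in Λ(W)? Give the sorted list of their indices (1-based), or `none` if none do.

3, 4, 5, 6

Compute β' = (2−√8)/2 = -0.414214, so π⊥(m,n) = m -0.414214·n.
#1 (-4,-8): internal coord -4 + (-8)·β' = -0.686292; -0.686292 ∉ [0.2, 1.4) → out
#2 (-7,5): internal coord -7 + (5)·β' = -9.071068; -9.071068 ∉ [0.2, 1.4) → out
#3 (-2,-6): internal coord -2 + (-6)·β' = +0.485281; +0.485281 ∈ [0.2, 1.4) → IN Λ
#4 (-3,-8): internal coord -3 + (-8)·β' = +0.313708; +0.313708 ∈ [0.2, 1.4) → IN Λ
#5 (1,0): internal coord 1 + (0)·β' = +1.000000; +1.000000 ∈ [0.2, 1.4) → IN Λ
#6 (3,6): internal coord 3 + (6)·β' = +0.514719; +0.514719 ∈ [0.2, 1.4) → IN Λ
#7 (2,0): internal coord 2 + (0)·β' = +2.000000; +2.000000 ∉ [0.2, 1.4) → out
#8 (5,-1): internal coord 5 + (-1)·β' = +5.414214; +5.414214 ∉ [0.2, 1.4) → out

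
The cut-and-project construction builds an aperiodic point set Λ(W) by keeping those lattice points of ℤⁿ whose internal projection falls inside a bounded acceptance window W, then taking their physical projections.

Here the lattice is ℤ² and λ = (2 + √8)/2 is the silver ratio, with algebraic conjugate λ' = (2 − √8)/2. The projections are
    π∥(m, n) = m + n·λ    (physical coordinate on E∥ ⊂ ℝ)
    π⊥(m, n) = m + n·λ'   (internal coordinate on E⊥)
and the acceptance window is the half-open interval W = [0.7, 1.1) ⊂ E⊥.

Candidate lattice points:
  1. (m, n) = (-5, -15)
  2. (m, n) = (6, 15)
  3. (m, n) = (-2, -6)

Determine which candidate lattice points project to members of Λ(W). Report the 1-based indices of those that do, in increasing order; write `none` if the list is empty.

Compute λ' = (2−√8)/2 = -0.4142, so π⊥(m,n) = m -0.4142·n.
#1 (-5,-15): internal coord -5 + (-15)·λ' = +1.2132; +1.2132 ∉ [0.7, 1.1) → out
#2 (6,15): internal coord 6 + (15)·λ' = -0.2132; -0.2132 ∉ [0.7, 1.1) → out
#3 (-2,-6): internal coord -2 + (-6)·λ' = +0.4853; +0.4853 ∉ [0.7, 1.1) → out

none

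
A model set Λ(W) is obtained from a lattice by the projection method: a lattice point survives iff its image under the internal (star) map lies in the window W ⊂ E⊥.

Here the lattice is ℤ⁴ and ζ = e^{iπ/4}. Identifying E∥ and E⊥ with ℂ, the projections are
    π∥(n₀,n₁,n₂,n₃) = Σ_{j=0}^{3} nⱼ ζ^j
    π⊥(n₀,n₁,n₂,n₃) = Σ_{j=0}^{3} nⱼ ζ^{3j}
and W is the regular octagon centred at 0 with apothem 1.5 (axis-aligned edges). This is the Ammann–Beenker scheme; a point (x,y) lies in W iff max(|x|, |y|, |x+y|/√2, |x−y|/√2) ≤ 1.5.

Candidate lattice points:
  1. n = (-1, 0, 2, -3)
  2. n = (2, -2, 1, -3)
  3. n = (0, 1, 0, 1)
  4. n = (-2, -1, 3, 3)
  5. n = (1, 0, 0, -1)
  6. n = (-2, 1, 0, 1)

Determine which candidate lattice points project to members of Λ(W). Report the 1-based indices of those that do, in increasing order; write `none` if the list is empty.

3, 5

Internal map: ζ^{3j} for j=0..3 gives (1,0), (−√2/2,√2/2), (0,−1), (√2/2,√2/2).
#1 (-1, 0, 2, -3): internal (-3.1213, -4.1213); octagon support 5.1213 vs apothem 1.5 → ∉ W
#2 (2, -2, 1, -3): internal (1.2929, -4.5355); octagon support 4.5355 vs apothem 1.5 → ∉ W
#3 (0, 1, 0, 1): internal (0.0000, 1.4142); octagon support 1.4142 vs apothem 1.5 → ∈ W
#4 (-2, -1, 3, 3): internal (0.8284, -1.5858); octagon support 1.7071 vs apothem 1.5 → ∉ W
#5 (1, 0, 0, -1): internal (0.2929, -0.7071); octagon support 0.7071 vs apothem 1.5 → ∈ W
#6 (-2, 1, 0, 1): internal (-2.0000, 1.4142); octagon support 2.4142 vs apothem 1.5 → ∉ W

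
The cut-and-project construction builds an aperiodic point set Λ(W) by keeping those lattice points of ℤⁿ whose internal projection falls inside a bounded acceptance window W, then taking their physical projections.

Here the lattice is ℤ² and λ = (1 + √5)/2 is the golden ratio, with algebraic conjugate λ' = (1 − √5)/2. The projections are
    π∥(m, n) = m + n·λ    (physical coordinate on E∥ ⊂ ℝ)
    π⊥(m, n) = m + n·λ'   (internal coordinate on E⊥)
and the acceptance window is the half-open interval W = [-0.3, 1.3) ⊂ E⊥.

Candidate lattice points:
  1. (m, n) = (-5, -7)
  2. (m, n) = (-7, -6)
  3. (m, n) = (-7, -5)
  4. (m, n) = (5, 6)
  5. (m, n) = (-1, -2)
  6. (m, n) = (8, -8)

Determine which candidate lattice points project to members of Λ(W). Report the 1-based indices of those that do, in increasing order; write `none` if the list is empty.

Numerically λ ≈ 1.6180 and λ' = −1/λ ≈ -0.6180.
#1 (-5,-7): internal coord -5 + (-7)·λ' = -0.6738; -0.6738 ∉ [-0.3, 1.3) → out
#2 (-7,-6): internal coord -7 + (-6)·λ' = -3.2918; -3.2918 ∉ [-0.3, 1.3) → out
#3 (-7,-5): internal coord -7 + (-5)·λ' = -3.9098; -3.9098 ∉ [-0.3, 1.3) → out
#4 (5,6): internal coord 5 + (6)·λ' = +1.2918; +1.2918 ∈ [-0.3, 1.3) → IN Λ
#5 (-1,-2): internal coord -1 + (-2)·λ' = +0.2361; +0.2361 ∈ [-0.3, 1.3) → IN Λ
#6 (8,-8): internal coord 8 + (-8)·λ' = +12.9443; +12.9443 ∉ [-0.3, 1.3) → out

4, 5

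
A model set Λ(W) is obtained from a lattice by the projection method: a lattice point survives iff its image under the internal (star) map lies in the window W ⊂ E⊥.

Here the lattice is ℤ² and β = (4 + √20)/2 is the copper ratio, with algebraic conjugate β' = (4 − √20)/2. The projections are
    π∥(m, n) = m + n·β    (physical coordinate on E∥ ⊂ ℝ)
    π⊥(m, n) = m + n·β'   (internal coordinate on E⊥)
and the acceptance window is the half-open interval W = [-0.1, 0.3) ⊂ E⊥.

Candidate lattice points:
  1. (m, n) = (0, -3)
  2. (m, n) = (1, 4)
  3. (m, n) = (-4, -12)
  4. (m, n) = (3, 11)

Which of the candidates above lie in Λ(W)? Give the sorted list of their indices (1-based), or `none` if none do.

2

Numerically β ≈ 4.236068 and β' = −1/β ≈ -0.236068.
candidate 1: (m,n)=(0,-3) → π∥ = 0-3·β ≈ -12.708204, π⊥ = 0-3·β' ≈ 0.708204 ∉ [-0.1, 0.3) ⇒ out
candidate 2: (m,n)=(1,4) → π∥ = 1+4·β ≈ 17.944272, π⊥ = 1+4·β' ≈ 0.055728 ∈ [-0.1, 0.3) ⇒ IN Λ
candidate 3: (m,n)=(-4,-12) → π∥ = -4-12·β ≈ -54.832816, π⊥ = -4-12·β' ≈ -1.167184 ∉ [-0.1, 0.3) ⇒ out
candidate 4: (m,n)=(3,11) → π∥ = 3+11·β ≈ 49.596748, π⊥ = 3+11·β' ≈ 0.403252 ∉ [-0.1, 0.3) ⇒ out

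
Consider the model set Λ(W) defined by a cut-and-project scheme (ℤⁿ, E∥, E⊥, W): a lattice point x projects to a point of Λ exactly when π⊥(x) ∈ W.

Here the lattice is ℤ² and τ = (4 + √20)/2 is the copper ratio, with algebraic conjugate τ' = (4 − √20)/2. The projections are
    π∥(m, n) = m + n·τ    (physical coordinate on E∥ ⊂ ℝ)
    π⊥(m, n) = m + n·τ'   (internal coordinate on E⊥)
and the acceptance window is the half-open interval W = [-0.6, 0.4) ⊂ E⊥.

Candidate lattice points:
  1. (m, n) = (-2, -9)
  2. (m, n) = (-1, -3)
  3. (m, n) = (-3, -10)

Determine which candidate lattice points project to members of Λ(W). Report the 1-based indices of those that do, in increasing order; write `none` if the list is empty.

τ' = (4−√20)/2 ≈ -0.236068.
[1] lift (-2,-9): star map gives 0.124612; window check -0.6 ≤ 0.124612 < 0.4 is true → IN Λ
[2] lift (-1,-3): star map gives -0.291796; window check -0.6 ≤ -0.291796 < 0.4 is true → IN Λ
[3] lift (-3,-10): star map gives -0.639320; window check -0.6 ≤ -0.639320 < 0.4 is false → out

1, 2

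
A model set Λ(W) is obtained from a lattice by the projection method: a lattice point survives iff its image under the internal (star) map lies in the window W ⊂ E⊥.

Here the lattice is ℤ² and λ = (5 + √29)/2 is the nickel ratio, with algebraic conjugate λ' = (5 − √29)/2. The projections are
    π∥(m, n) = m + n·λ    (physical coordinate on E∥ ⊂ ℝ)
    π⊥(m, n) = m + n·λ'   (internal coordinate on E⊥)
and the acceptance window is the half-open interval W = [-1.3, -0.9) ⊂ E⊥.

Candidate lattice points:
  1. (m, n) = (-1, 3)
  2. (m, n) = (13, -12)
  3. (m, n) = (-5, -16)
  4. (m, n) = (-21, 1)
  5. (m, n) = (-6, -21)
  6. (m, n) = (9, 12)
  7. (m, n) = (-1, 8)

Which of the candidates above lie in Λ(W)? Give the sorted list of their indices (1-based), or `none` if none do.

Numerically λ ≈ 5.19258 and λ' = −1/λ ≈ -0.19258.
#1 (-1,3): internal coord -1 + (3)·λ' = -1.57775; -1.57775 ∉ [-1.3, -0.9) → out
#2 (13,-12): internal coord 13 + (-12)·λ' = +15.31099; +15.31099 ∉ [-1.3, -0.9) → out
#3 (-5,-16): internal coord -5 + (-16)·λ' = -1.91868; -1.91868 ∉ [-1.3, -0.9) → out
#4 (-21,1): internal coord -21 + (1)·λ' = -21.19258; -21.19258 ∉ [-1.3, -0.9) → out
#5 (-6,-21): internal coord -6 + (-21)·λ' = -1.95577; -1.95577 ∉ [-1.3, -0.9) → out
#6 (9,12): internal coord 9 + (12)·λ' = +6.68901; +6.68901 ∉ [-1.3, -0.9) → out
#7 (-1,8): internal coord -1 + (8)·λ' = -2.54066; -2.54066 ∉ [-1.3, -0.9) → out

none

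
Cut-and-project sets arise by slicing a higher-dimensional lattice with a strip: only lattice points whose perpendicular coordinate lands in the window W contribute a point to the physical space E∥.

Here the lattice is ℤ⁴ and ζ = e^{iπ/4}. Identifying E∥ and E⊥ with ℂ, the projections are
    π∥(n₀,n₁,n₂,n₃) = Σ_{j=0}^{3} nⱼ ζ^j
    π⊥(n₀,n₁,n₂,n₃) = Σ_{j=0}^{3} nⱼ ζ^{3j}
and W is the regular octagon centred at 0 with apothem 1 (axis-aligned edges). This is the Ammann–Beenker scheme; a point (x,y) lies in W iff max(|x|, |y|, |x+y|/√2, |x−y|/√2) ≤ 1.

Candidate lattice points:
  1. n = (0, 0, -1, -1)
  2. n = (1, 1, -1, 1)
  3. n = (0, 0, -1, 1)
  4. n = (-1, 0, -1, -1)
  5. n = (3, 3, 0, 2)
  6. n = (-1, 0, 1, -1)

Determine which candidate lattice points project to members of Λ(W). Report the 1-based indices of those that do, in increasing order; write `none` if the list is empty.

With ζ = e^{iπ/4} the internal vectors are ζ^0,ζ^3,ζ^6,ζ^9.
candidate 1: n = (0, 0, -1, -1) → π⊥ ≈ (-0.7071, +0.2929); max(|x|,|y|,|x±y|/√2) = 0.7071 ≤ 1 ⇒ ∈ W
candidate 2: n = (1, 1, -1, 1) → π⊥ ≈ (+1.0000, +2.4142); max(|x|,|y|,|x±y|/√2) = 2.4142 > 1 ⇒ ∉ W
candidate 3: n = (0, 0, -1, 1) → π⊥ ≈ (+0.7071, +1.7071); max(|x|,|y|,|x±y|/√2) = 1.7071 > 1 ⇒ ∉ W
candidate 4: n = (-1, 0, -1, -1) → π⊥ ≈ (-1.7071, +0.2929); max(|x|,|y|,|x±y|/√2) = 1.7071 > 1 ⇒ ∉ W
candidate 5: n = (3, 3, 0, 2) → π⊥ ≈ (+2.2929, +3.5355); max(|x|,|y|,|x±y|/√2) = 4.1213 > 1 ⇒ ∉ W
candidate 6: n = (-1, 0, 1, -1) → π⊥ ≈ (-1.7071, -1.7071); max(|x|,|y|,|x±y|/√2) = 2.4142 > 1 ⇒ ∉ W

1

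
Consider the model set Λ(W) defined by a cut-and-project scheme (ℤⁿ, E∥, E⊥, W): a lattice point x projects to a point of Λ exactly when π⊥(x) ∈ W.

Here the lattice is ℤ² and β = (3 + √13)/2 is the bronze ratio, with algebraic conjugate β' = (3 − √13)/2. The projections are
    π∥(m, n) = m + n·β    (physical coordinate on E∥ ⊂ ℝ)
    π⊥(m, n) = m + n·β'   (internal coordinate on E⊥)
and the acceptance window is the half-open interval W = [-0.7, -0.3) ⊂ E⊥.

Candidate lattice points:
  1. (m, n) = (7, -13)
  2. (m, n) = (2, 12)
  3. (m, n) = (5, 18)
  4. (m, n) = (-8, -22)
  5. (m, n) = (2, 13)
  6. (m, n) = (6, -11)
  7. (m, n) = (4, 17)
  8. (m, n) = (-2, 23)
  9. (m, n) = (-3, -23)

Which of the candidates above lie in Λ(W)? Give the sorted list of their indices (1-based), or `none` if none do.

β' = (3−√13)/2 ≈ -0.302776.
candidate 1: (m,n)=(7,-13) → π∥ = 7-13·β ≈ -35.936083, π⊥ = 7-13·β' ≈ 10.936083 ∉ [-0.7, -0.3) ⇒ out
candidate 2: (m,n)=(2,12) → π∥ = 2+12·β ≈ 41.633308, π⊥ = 2+12·β' ≈ -1.633308 ∉ [-0.7, -0.3) ⇒ out
candidate 3: (m,n)=(5,18) → π∥ = 5+18·β ≈ 64.449961, π⊥ = 5+18·β' ≈ -0.449961 ∈ [-0.7, -0.3) ⇒ IN Λ
candidate 4: (m,n)=(-8,-22) → π∥ = -8-22·β ≈ -80.661064, π⊥ = -8-22·β' ≈ -1.338936 ∉ [-0.7, -0.3) ⇒ out
candidate 5: (m,n)=(2,13) → π∥ = 2+13·β ≈ 44.936083, π⊥ = 2+13·β' ≈ -1.936083 ∉ [-0.7, -0.3) ⇒ out
candidate 6: (m,n)=(6,-11) → π∥ = 6-11·β ≈ -30.330532, π⊥ = 6-11·β' ≈ 9.330532 ∉ [-0.7, -0.3) ⇒ out
candidate 7: (m,n)=(4,17) → π∥ = 4+17·β ≈ 60.147186, π⊥ = 4+17·β' ≈ -1.147186 ∉ [-0.7, -0.3) ⇒ out
candidate 8: (m,n)=(-2,23) → π∥ = -2+23·β ≈ 73.963840, π⊥ = -2+23·β' ≈ -8.963840 ∉ [-0.7, -0.3) ⇒ out
candidate 9: (m,n)=(-3,-23) → π∥ = -3-23·β ≈ -78.963840, π⊥ = -3-23·β' ≈ 3.963840 ∉ [-0.7, -0.3) ⇒ out

3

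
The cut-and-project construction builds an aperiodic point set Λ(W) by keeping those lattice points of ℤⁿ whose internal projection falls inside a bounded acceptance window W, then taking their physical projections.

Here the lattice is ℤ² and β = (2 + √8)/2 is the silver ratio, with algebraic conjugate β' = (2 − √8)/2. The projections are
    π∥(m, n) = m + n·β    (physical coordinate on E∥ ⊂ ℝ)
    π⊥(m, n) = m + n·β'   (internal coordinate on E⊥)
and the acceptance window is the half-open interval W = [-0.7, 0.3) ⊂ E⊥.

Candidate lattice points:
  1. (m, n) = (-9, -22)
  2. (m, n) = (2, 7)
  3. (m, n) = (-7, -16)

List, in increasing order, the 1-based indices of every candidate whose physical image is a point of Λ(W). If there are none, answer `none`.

1, 3

Numerically β ≈ 2.4142 and β' = −1/β ≈ -0.4142.
candidate 1: (m,n)=(-9,-22) → π∥ = -9-22·β ≈ -62.1127, π⊥ = -9-22·β' ≈ 0.1127 ∈ [-0.7, 0.3) ⇒ IN Λ
candidate 2: (m,n)=(2,7) → π∥ = 2+7·β ≈ 18.8995, π⊥ = 2+7·β' ≈ -0.8995 ∉ [-0.7, 0.3) ⇒ out
candidate 3: (m,n)=(-7,-16) → π∥ = -7-16·β ≈ -45.6274, π⊥ = -7-16·β' ≈ -0.3726 ∈ [-0.7, 0.3) ⇒ IN Λ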